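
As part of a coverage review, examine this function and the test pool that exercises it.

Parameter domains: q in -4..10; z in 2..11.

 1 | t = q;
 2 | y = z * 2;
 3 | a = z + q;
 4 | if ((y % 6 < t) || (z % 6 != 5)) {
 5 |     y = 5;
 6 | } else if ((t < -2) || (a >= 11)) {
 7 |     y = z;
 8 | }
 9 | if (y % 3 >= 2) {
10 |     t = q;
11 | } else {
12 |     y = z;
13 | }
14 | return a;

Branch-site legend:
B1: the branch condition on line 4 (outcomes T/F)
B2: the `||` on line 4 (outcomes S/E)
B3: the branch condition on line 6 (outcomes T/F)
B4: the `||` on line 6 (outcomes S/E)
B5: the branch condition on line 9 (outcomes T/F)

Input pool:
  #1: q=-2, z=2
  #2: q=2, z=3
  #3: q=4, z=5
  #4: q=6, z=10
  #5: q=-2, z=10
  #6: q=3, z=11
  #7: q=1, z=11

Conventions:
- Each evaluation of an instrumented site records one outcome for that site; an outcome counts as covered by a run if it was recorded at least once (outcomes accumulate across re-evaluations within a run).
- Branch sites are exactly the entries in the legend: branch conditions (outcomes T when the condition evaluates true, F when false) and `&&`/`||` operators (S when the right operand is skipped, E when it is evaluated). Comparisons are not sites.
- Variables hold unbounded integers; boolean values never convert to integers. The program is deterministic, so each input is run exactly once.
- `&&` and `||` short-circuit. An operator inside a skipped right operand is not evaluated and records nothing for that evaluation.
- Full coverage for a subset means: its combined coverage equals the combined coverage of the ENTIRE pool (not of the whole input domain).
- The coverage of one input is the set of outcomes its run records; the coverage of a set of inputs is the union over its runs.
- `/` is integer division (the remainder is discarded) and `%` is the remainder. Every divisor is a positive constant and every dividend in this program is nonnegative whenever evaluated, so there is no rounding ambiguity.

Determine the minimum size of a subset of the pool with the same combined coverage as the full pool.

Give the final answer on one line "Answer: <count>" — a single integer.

#1 (q=-2, z=2) -> covered: B1=T, B2=E, B5=T
#2 (q=2, z=3) -> covered: B1=T, B2=S, B5=T
#3 (q=4, z=5) -> covered: B1=F, B2=E, B3=F, B4=E, B5=F
#4 (q=6, z=10) -> covered: B1=T, B2=S, B5=T
#5 (q=-2, z=10) -> covered: B1=T, B2=E, B5=T
#6 (q=3, z=11) -> covered: B1=F, B2=E, B3=T, B4=E, B5=T
#7 (q=1, z=11) -> covered: B1=F, B2=E, B3=T, B4=E, B5=T
union over all inputs: B1=T, B1=F, B2=S, B2=E, B3=T, B3=F, B4=E, B5=T, B5=F (9 outcomes)
checked all size-1 subsets: none covers 9 outcomes (max 5/9)
checked all size-2 subsets: none covers 9 outcomes (max 8/9)
the canonical winner is {2, 3, 6}: size 3, full 9-outcome coverage, earliest index list among size-3 covers

Answer: 3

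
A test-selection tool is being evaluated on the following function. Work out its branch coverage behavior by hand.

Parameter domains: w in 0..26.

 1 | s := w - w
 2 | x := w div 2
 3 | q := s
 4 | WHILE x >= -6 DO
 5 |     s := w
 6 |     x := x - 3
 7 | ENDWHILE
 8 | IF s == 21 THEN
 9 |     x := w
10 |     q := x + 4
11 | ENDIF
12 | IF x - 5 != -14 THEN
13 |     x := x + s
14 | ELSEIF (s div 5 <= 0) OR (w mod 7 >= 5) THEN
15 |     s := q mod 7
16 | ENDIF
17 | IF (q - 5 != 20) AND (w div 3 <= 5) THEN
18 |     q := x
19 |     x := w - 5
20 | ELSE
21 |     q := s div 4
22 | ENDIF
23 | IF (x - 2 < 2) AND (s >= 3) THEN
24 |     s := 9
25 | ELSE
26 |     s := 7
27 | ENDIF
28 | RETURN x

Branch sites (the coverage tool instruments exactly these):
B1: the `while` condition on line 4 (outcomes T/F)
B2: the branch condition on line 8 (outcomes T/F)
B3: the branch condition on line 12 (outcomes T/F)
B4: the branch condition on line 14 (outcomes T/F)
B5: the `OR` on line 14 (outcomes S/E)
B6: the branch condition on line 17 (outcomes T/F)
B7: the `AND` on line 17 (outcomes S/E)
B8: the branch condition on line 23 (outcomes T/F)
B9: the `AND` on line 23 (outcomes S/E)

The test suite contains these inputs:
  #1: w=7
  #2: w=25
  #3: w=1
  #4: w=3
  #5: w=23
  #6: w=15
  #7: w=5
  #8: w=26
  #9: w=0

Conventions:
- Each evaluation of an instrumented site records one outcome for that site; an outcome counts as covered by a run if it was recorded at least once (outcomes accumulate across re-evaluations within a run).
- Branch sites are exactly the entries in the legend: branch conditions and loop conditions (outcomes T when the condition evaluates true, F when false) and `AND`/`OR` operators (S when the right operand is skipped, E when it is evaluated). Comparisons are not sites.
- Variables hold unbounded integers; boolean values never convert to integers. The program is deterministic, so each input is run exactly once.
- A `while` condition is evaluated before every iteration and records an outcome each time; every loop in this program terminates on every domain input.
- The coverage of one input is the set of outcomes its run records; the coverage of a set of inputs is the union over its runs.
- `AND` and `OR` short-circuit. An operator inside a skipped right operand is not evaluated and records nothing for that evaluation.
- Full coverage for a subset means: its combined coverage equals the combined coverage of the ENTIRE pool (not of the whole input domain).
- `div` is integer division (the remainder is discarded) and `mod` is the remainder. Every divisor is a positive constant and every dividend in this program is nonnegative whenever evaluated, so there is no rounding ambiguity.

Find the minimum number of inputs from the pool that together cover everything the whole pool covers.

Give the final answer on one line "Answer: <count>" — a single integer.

#1 (w=7) -> covered: B1=T, B1=F, B2=F, B3=F, B4=F, B5=E, B6=T, B7=E, B8=T, B9=E
#2 (w=25) -> covered: B1=T, B1=F, B2=F, B3=F, B4=F, B5=E, B6=F, B7=E, B8=T, B9=E
#3 (w=1) -> covered: B1=T, B1=F, B2=F, B3=F, B4=T, B5=S, B6=T, B7=E, B8=F, B9=E
#4 (w=3) -> covered: B1=T, B1=F, B2=F, B3=T, B6=T, B7=E, B8=T, B9=E
#5 (w=23) -> covered: B1=T, B1=F, B2=F, B3=T, B6=F, B7=E, B8=F, B9=S
#6 (w=15) -> covered: B1=T, B1=F, B2=F, B3=T, B6=T, B7=E, B8=F, B9=S
#7 (w=5) -> covered: B1=T, B1=F, B2=F, B3=T, B6=T, B7=E, B8=T, B9=E
#8 (w=26) -> covered: B1=T, B1=F, B2=F, B3=T, B6=F, B7=E, B8=F, B9=S
#9 (w=0) -> covered: B1=T, B1=F, B2=F, B3=F, B4=T, B5=S, B6=T, B7=E, B8=F, B9=E
pool-wide coverage (16 outcomes): B1=T, B1=F, B2=F, B3=T, B3=F, B4=T, B4=F, B5=S, B5=E, B6=T, B6=F, B7=E, B8=T, B8=F, B9=S, B9=E
no size-1 subset reaches all 16 outcomes (best union: 10/16)
no size-2 subset reaches all 16 outcomes (best union: 14/16)
the canonical winner is {1, 3, 5}: size 3, full 16-outcome coverage, earliest index list among size-3 covers

Answer: 3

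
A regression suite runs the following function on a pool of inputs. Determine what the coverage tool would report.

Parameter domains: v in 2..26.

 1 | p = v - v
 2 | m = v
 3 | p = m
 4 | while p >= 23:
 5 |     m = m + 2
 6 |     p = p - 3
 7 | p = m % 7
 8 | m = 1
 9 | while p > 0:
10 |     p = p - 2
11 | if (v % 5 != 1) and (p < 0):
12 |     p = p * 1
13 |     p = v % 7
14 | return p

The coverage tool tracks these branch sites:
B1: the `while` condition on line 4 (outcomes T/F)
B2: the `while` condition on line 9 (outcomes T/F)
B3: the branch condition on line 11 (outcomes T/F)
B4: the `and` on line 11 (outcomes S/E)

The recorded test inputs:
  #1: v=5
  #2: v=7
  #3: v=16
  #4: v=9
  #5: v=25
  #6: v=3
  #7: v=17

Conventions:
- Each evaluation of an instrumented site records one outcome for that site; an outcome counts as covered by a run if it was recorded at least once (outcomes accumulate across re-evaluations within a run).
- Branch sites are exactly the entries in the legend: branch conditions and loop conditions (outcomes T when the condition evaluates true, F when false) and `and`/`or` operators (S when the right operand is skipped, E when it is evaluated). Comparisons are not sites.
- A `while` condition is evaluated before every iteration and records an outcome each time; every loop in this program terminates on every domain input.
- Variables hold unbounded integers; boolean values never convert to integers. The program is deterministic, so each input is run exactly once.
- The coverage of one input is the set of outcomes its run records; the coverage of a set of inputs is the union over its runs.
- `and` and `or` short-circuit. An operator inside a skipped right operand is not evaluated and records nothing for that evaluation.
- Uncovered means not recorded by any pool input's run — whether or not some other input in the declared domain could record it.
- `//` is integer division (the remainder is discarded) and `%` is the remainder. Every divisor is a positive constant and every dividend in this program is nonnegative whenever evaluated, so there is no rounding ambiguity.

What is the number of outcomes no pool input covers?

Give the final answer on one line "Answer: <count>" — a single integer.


#1 (v=5) -> B1->F, B2->T, B2->T, B2->T, B2->F, B4->E, B3->T; covered: B1=F, B2=T, B2=F, B3=T, B4=E
#2 (v=7) -> B1->F, B2->F, B4->E, B3->F; covered: B1=F, B2=F, B3=F, B4=E
#3 (v=16) -> B1->F, B2->T, B2->F, B4->S, B3->F; covered: B1=F, B2=T, B2=F, B3=F, B4=S
#4 (v=9) -> B1->F, B2->T, B2->F, B4->E, B3->F; covered: B1=F, B2=T, B2=F, B3=F, B4=E
#5 (v=25) -> B1->T, B1->F, B2->T, B2->T, B2->T, B2->F, B4->E, B3->F; covered: B1=T, B1=F, B2=T, B2=F, B3=F, B4=E
#6 (v=3) -> B1->F, B2->T, B2->T, B2->F, B4->E, B3->T; covered: B1=F, B2=T, B2=F, B3=T, B4=E
#7 (v=17) -> B1->F, B2->T, B2->T, B2->F, B4->E, B3->T; covered: B1=F, B2=T, B2=F, B3=T, B4=E
union over the pool: B1=T, B1=F, B2=T, B2=F, B3=T, B3=F, B4=S, B4=E
uncovered (0 of 8): none
Answer: 0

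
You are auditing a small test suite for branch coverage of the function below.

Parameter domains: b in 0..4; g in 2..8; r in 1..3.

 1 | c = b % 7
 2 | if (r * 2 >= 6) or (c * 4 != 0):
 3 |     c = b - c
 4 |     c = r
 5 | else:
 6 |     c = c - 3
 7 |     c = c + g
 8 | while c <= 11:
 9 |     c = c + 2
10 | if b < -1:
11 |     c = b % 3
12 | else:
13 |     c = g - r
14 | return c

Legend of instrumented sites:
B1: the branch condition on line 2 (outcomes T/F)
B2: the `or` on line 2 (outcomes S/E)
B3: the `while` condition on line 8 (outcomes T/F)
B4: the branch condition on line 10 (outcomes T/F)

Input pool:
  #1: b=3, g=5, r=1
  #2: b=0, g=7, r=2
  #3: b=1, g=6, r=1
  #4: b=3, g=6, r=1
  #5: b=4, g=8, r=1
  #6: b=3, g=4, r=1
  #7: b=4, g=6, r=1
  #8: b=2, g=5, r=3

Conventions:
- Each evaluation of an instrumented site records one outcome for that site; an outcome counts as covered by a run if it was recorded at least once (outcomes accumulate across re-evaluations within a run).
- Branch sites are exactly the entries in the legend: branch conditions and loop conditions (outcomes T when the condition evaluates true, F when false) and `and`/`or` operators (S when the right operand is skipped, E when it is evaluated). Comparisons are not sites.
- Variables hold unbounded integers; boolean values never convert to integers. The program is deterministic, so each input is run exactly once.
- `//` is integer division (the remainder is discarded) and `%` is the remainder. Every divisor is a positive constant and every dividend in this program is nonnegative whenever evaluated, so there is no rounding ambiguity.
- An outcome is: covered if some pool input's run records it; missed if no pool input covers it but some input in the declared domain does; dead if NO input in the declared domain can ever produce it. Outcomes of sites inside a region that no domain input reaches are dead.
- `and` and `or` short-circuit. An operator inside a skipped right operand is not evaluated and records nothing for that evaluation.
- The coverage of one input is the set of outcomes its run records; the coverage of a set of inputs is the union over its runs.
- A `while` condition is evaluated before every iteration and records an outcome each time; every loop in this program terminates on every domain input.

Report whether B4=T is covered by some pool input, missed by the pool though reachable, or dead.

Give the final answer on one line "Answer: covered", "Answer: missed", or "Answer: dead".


no pool input records B4=T
checking all 105 inputs in the declared domain: B4=T is never recorded -> dead
Answer: dead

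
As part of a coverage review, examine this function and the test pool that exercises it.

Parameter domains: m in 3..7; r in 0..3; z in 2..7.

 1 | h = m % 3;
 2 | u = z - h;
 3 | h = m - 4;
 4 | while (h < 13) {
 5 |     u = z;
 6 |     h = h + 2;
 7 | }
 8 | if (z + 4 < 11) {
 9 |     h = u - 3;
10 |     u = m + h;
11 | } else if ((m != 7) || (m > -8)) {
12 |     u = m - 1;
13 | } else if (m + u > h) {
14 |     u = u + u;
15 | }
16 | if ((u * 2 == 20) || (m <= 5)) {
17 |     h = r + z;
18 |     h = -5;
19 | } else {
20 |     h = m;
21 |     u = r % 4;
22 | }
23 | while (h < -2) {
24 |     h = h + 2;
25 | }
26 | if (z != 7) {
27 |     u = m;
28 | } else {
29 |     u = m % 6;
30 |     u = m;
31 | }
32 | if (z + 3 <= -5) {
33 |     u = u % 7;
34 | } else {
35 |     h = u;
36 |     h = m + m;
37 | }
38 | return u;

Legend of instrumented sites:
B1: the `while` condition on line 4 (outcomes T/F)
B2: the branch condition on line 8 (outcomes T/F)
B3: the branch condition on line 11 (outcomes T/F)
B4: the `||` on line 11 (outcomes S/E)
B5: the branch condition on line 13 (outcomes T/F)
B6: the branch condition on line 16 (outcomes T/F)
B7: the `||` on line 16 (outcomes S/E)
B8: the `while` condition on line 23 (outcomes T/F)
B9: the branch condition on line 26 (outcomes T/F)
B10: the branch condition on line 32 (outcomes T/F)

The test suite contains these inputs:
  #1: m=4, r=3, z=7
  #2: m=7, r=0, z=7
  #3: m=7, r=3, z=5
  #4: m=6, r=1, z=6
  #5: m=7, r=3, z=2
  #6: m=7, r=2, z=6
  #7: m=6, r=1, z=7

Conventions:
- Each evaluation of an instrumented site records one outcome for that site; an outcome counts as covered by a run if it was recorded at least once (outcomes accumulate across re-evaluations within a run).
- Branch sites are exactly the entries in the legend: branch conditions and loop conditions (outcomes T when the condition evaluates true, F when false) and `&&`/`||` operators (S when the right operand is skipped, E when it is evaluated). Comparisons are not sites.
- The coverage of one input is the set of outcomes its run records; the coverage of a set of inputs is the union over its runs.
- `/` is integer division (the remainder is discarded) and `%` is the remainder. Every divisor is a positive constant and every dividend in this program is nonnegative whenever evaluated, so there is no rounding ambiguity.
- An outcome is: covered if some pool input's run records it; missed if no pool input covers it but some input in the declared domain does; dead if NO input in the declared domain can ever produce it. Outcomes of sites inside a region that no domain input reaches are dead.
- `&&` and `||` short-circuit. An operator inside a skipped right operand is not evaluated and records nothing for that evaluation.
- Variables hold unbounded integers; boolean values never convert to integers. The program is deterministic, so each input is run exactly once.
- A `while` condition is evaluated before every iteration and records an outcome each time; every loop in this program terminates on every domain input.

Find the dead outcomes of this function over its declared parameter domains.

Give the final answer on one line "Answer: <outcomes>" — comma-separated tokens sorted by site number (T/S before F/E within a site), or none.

running all 120 domain inputs and tallying outcomes:
  B3=F: zero occurrences over every domain input -> dead
  B5=T: zero occurrences over every domain input -> dead
  B5=F: zero occurrences over every domain input -> dead
  B10=T: zero occurrences over every domain input -> dead
  reachable outcomes have witnesses, e.g. B1=T (e.g. m=3, r=0, z=2), B1=F (e.g. m=3, r=0, z=2), B2=T (e.g. m=3, r=0, z=2), B2=F (e.g. m=3, r=0, z=7)

Answer: B3=F, B5=T, B5=F, B10=T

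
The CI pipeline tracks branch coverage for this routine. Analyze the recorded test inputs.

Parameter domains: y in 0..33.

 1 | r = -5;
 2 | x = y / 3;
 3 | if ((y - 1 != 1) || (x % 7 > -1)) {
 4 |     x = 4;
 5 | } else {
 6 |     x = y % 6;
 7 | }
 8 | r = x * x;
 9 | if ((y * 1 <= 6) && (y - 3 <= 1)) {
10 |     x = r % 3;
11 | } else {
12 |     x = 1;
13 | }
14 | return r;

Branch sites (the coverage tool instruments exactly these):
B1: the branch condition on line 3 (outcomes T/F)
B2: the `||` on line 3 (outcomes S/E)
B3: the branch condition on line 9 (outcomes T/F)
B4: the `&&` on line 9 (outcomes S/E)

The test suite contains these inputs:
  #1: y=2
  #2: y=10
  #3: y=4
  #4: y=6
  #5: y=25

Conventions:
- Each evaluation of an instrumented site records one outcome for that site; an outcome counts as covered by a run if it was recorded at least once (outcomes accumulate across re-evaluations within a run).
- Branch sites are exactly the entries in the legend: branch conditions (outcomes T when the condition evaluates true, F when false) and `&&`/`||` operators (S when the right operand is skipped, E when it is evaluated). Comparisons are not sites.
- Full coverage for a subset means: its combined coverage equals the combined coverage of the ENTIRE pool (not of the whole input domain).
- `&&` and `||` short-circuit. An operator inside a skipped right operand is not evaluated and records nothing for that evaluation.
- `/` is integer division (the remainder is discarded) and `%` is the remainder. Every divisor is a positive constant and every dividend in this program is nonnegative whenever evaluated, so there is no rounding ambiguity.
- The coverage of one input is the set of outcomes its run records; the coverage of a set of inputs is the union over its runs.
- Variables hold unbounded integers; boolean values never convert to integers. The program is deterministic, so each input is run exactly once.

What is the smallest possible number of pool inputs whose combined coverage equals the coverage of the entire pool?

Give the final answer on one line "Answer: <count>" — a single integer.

input #1 (y=2): events B2->E, B1->T, B4->E, B3->T; covers B1=T, B2=E, B3=T, B4=E
input #2 (y=10): events B2->S, B1->T, B4->S, B3->F; covers B1=T, B2=S, B3=F, B4=S
input #3 (y=4): events B2->S, B1->T, B4->E, B3->T; covers B1=T, B2=S, B3=T, B4=E
input #4 (y=6): events B2->S, B1->T, B4->E, B3->F; covers B1=T, B2=S, B3=F, B4=E
input #5 (y=25): events B2->S, B1->T, B4->S, B3->F; covers B1=T, B2=S, B3=F, B4=S
union over all inputs: B1=T, B2=S, B2=E, B3=T, B3=F, B4=S, B4=E (7 outcomes)
no size-1 subset reaches all 7 outcomes (best union: 4/7)
the canonical winner is {1, 2}: size 2, full 7-outcome coverage, earliest index list among size-2 covers

Answer: 2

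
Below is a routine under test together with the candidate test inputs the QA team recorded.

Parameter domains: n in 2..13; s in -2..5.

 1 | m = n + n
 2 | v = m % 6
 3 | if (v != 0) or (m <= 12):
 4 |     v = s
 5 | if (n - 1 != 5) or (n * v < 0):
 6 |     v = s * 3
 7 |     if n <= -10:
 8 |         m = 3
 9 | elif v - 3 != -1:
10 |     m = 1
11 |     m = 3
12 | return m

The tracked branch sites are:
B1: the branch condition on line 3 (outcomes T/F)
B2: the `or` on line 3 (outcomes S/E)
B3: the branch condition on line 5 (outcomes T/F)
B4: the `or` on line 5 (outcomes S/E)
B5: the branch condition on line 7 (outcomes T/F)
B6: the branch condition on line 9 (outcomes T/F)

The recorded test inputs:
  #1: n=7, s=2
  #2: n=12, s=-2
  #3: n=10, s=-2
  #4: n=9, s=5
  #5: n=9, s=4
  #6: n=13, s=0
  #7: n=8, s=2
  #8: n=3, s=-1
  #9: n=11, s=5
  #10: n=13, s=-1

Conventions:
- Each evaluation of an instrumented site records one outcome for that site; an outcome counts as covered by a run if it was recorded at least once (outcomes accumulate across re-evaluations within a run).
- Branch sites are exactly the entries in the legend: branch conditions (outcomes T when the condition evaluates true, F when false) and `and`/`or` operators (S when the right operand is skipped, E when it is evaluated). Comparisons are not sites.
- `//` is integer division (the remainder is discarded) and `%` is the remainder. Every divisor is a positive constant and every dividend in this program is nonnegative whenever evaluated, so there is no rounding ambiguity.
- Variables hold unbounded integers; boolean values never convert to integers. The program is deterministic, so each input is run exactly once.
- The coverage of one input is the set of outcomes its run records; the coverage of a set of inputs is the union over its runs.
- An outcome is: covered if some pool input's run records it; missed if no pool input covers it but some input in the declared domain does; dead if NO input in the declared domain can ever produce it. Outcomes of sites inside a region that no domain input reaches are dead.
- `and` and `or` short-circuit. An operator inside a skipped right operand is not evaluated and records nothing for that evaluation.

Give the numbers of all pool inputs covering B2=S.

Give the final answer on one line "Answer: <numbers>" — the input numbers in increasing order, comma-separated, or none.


input #1 (n=7, s=2): covers B2=S
input #2 (n=12, s=-2): misses B2=S
input #3 (n=10, s=-2): covers B2=S
input #4 (n=9, s=5): misses B2=S
input #5 (n=9, s=4): misses B2=S
input #6 (n=13, s=0): covers B2=S
input #7 (n=8, s=2): covers B2=S
input #8 (n=3, s=-1): misses B2=S
input #9 (n=11, s=5): covers B2=S
input #10 (n=13, s=-1): covers B2=S
Answer: 1, 3, 6, 7, 9, 10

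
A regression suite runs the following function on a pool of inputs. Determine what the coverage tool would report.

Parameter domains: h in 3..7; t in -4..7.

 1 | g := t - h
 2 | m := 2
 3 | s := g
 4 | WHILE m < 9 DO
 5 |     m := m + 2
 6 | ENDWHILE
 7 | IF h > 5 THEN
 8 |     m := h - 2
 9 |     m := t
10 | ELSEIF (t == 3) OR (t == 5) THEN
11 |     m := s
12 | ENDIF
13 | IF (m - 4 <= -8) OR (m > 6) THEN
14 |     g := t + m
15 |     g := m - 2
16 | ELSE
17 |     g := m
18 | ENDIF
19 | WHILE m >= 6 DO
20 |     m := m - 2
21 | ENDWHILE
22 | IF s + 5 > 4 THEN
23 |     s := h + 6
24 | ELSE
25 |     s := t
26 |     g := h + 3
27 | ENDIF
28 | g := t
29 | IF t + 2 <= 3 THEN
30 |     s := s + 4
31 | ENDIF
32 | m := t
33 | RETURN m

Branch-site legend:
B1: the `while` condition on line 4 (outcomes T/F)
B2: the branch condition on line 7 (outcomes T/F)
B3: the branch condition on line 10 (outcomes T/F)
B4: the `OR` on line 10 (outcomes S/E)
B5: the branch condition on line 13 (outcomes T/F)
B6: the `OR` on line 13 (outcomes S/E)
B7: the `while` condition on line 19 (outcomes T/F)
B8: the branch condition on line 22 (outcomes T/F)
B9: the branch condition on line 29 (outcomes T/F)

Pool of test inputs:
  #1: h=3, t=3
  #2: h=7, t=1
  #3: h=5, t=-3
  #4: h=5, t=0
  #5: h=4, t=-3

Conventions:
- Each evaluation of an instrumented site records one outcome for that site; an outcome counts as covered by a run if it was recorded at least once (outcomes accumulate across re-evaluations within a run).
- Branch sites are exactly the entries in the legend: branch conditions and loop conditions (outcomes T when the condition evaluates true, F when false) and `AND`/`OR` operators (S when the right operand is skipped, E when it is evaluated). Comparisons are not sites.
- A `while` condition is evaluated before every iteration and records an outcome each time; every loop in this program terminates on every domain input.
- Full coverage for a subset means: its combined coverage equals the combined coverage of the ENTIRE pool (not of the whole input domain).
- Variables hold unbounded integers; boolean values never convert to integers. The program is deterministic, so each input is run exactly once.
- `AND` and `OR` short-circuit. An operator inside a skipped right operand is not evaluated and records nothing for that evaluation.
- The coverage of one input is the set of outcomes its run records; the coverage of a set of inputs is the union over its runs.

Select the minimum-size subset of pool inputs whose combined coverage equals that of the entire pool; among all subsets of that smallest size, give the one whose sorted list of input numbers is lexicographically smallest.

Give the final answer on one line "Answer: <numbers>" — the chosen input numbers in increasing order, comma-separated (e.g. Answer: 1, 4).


test 1 (h=3, t=3) fires B1->T, B1->T, B1->T, B1->T, B1->F, B2->F, B4->S, B3->T, B6->E, B5->F, B7->F, B8->T, B9->F; hits B1=T, B1=F, B2=F, B3=T, B4=S, B5=F, B6=E, B7=F, B8=T, B9=F
test 2 (h=7, t=1) fires B1->T, B1->T, B1->T, B1->T, B1->F, B2->T, B6->E, B5->F, B7->F, B8->F, B9->T; hits B1=T, B1=F, B2=T, B5=F, B6=E, B7=F, B8=F, B9=T
test 3 (h=5, t=-3) fires B1->T, B1->T, B1->T, B1->T, B1->F, B2->F, B4->E, B3->F, B6->E, B5->T, B7->T, B7->T, B7->T, B7->F, ...; hits B1=T, B1=F, B2=F, B3=F, B4=E, B5=T, B6=E, B7=T, B7=F, B8=F, B9=T
test 4 (h=5, t=0) fires B1->T, B1->T, B1->T, B1->T, B1->F, B2->F, B4->E, B3->F, B6->E, B5->T, B7->T, B7->T, B7->T, B7->F, ...; hits B1=T, B1=F, B2=F, B3=F, B4=E, B5=T, B6=E, B7=T, B7=F, B8=F, B9=T
test 5 (h=4, t=-3) fires B1->T, B1->T, B1->T, B1->T, B1->F, B2->F, B4->E, B3->F, B6->E, B5->T, B7->T, B7->T, B7->T, B7->F, ...; hits B1=T, B1=F, B2=F, B3=F, B4=E, B5=T, B6=E, B7=T, B7=F, B8=F, B9=T
together the pool reaches 17 outcomes: B1=T, B1=F, B2=T, B2=F, B3=T, B3=F, B4=S, B4=E, B5=T, B5=F, B6=E, B7=T, B7=F, B8=T, B8=F, B9=T, B9=F
checked all size-1 subsets: none covers 17 outcomes (max 11/17)
checked all size-2 subsets: none covers 17 outcomes (max 16/17)
inputs {1, 2, 3} (size 3) cover everything; no size-3 subset with a lexicographically smaller index list covers all 17
Answer: 1, 2, 3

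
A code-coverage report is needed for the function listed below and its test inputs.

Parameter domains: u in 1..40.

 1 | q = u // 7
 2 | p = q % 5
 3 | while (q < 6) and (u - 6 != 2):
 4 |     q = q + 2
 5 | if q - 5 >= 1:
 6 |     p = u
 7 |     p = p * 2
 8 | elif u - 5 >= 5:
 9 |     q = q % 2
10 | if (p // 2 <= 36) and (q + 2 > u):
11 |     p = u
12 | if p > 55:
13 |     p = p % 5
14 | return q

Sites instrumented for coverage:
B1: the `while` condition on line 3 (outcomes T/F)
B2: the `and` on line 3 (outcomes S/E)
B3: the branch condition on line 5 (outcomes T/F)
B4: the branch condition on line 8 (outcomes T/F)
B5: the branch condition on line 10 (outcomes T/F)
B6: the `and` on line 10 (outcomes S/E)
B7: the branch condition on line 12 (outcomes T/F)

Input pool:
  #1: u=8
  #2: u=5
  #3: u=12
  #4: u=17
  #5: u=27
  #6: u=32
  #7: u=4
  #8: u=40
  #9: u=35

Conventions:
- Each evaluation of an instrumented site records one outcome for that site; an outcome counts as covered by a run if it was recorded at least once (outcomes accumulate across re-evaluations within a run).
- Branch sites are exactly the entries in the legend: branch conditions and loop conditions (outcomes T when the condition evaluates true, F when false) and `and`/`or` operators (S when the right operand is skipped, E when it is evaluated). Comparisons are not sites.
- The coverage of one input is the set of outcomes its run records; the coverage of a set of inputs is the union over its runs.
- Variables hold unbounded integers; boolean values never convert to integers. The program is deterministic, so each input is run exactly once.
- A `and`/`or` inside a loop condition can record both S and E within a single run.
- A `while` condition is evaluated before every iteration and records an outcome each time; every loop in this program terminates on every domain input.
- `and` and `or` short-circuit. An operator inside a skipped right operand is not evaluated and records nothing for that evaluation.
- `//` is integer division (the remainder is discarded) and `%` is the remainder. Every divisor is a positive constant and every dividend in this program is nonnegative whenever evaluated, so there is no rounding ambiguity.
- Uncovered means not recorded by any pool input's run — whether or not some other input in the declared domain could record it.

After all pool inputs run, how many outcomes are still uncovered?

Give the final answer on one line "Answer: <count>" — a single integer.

input #1 (u=8): events B2->E, B1->F, B3->F, B4->F, B6->E, B5->F, B7->F; covers B1=F, B2=E, B3=F, B4=F, B5=F, B6=E, B7=F
input #2 (u=5): events B2->E, B1->T, B2->E, B1->T, B2->E, B1->T, B2->S, B1->F, B3->T, B6->E, B5->T, B7->F; covers B1=T, B1=F, B2=S, B2=E, B3=T, B5=T, B6=E, B7=F
input #3 (u=12): events B2->E, B1->T, B2->E, B1->T, B2->E, B1->T, B2->S, B1->F, B3->T, B6->E, B5->F, B7->F; covers B1=T, B1=F, B2=S, B2=E, B3=T, B5=F, B6=E, B7=F
input #4 (u=17): events B2->E, B1->T, B2->E, B1->T, B2->S, B1->F, B3->T, B6->E, B5->F, B7->F; covers B1=T, B1=F, B2=S, B2=E, B3=T, B5=F, B6=E, B7=F
input #5 (u=27): events B2->E, B1->T, B2->E, B1->T, B2->S, B1->F, B3->T, B6->E, B5->F, B7->F; covers B1=T, B1=F, B2=S, B2=E, B3=T, B5=F, B6=E, B7=F
input #6 (u=32): events B2->E, B1->T, B2->S, B1->F, B3->T, B6->E, B5->F, B7->T; covers B1=T, B1=F, B2=S, B2=E, B3=T, B5=F, B6=E, B7=T
input #7 (u=4): events B2->E, B1->T, B2->E, B1->T, B2->E, B1->T, B2->S, B1->F, B3->T, B6->E, B5->T, B7->F; covers B1=T, B1=F, B2=S, B2=E, B3=T, B5=T, B6=E, B7=F
input #8 (u=40): events B2->E, B1->T, B2->S, B1->F, B3->T, B6->S, B5->F, B7->T; covers B1=T, B1=F, B2=S, B2=E, B3=T, B5=F, B6=S, B7=T
input #9 (u=35): events B2->E, B1->T, B2->S, B1->F, B3->T, B6->E, B5->F, B7->T; covers B1=T, B1=F, B2=S, B2=E, B3=T, B5=F, B6=E, B7=T
union over the pool: B1=T, B1=F, B2=S, B2=E, B3=T, B3=F, B4=F, B5=T, B5=F, B6=S, B6=E, B7=T, B7=F
uncovered (1 of 14): B4=T

Answer: 1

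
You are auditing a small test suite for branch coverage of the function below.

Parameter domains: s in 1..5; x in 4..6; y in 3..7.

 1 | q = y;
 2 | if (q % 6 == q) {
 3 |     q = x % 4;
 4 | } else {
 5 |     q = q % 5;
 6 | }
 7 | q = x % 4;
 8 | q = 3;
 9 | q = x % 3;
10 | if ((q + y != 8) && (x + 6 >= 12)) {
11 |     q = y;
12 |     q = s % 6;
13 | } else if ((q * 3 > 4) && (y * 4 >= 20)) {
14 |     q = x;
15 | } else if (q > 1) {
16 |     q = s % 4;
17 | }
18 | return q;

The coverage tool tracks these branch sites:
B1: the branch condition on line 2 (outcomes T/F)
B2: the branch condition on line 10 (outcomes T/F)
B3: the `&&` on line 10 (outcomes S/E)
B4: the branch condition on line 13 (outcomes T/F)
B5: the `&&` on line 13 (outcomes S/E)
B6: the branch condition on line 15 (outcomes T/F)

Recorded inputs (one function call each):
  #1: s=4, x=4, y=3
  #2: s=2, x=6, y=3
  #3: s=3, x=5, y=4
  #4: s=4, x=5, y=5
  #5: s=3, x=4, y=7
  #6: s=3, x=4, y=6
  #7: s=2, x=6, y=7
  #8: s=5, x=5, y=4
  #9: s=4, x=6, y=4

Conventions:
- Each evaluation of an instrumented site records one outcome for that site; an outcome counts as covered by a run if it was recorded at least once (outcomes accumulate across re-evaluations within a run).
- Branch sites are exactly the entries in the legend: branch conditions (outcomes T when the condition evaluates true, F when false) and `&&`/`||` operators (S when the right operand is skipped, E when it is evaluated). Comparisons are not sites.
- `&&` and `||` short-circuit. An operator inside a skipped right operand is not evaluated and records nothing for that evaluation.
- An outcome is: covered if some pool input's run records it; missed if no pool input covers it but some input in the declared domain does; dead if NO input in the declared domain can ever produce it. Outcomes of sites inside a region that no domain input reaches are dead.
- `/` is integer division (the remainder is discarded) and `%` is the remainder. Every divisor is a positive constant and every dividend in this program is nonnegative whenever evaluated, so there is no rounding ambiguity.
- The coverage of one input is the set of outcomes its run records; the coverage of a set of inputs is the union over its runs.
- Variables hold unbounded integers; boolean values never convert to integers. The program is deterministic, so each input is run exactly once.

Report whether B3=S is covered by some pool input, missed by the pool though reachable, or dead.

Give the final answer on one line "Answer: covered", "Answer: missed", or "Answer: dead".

B3=S is recorded by pool input(s) 5 -> covered

Answer: covered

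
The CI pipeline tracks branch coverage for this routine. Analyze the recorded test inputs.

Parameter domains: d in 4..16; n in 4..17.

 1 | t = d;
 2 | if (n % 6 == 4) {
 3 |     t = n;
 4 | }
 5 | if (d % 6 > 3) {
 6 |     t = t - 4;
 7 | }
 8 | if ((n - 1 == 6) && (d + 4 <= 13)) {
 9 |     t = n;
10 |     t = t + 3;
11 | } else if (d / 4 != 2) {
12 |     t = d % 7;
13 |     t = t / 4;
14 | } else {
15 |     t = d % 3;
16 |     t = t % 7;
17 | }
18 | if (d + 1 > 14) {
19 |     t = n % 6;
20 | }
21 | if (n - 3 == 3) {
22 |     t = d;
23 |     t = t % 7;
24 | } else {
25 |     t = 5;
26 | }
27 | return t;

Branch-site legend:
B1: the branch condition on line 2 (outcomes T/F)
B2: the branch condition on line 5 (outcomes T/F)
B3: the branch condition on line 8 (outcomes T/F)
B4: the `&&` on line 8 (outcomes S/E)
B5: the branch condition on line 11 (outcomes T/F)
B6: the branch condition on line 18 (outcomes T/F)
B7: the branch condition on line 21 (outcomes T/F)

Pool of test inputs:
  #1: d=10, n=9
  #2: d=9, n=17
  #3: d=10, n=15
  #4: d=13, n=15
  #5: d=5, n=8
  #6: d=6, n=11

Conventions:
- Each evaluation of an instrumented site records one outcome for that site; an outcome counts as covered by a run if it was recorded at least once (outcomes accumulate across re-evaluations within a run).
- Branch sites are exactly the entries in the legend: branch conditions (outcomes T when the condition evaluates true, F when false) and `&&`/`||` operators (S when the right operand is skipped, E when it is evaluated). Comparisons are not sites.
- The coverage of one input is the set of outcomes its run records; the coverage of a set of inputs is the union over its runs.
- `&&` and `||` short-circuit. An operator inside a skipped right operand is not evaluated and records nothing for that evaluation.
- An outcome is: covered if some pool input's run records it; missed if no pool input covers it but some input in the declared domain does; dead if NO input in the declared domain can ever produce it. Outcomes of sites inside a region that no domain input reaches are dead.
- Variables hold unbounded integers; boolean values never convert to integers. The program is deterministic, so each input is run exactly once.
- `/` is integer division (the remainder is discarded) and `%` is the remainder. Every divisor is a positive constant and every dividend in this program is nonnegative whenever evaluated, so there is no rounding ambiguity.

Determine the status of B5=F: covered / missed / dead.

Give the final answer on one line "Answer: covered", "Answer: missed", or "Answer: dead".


B5=F is recorded by pool input(s) 1, 2, 3 -> covered
Answer: covered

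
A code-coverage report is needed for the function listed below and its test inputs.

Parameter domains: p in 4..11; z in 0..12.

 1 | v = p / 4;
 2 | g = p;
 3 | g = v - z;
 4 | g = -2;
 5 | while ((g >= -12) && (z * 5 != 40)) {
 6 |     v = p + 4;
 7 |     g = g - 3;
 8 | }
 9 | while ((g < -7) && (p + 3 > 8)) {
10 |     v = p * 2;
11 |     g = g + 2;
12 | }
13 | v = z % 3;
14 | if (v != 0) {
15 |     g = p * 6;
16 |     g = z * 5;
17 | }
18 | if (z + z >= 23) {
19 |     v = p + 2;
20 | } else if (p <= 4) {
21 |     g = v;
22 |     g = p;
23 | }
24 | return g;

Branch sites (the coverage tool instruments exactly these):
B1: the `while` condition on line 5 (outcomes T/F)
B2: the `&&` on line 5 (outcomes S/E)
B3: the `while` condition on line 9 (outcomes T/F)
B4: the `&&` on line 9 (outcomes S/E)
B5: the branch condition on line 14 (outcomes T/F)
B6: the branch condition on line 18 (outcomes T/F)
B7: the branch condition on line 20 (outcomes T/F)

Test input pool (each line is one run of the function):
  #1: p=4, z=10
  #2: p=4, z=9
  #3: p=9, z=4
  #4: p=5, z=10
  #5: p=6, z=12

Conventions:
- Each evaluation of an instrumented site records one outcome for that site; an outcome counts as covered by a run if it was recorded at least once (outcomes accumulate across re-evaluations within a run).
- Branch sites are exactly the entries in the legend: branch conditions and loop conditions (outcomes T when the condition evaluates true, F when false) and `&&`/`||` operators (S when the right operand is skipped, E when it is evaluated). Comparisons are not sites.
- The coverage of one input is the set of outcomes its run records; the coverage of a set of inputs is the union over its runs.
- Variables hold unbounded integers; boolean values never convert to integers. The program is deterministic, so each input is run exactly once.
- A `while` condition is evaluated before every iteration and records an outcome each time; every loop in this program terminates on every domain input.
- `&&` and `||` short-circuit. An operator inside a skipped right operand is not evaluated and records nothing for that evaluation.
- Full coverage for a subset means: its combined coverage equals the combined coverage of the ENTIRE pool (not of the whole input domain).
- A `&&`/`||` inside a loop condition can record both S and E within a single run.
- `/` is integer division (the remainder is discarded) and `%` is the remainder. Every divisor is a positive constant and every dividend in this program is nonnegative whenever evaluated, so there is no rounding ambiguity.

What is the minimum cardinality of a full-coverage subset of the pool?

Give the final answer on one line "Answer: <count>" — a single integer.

run #1 (p=4, z=10) records B1=T, B1=F, B2=S, B2=E, B3=F, B4=E, B5=T, B6=F, B7=T
run #2 (p=4, z=9) records B1=T, B1=F, B2=S, B2=E, B3=F, B4=E, B5=F, B6=F, B7=T
run #3 (p=9, z=4) records B1=T, B1=F, B2=S, B2=E, B3=T, B3=F, B4=S, B4=E, B5=T, B6=F, B7=F
run #4 (p=5, z=10) records B1=T, B1=F, B2=S, B2=E, B3=F, B4=E, B5=T, B6=F, B7=F
run #5 (p=6, z=12) records B1=T, B1=F, B2=S, B2=E, B3=T, B3=F, B4=S, B4=E, B5=F, B6=T
together the pool reaches 14 outcomes: B1=T, B1=F, B2=S, B2=E, B3=T, B3=F, B4=S, B4=E, B5=T, B5=F, B6=T, B6=F, B7=T, B7=F
checked all size-1 subsets: none covers 14 outcomes (max 11/14)
checked all size-2 subsets: none covers 14 outcomes (max 13/14)
size 3: inputs {1, 3, 5} cover all 14 outcomes, and no lexicographically smaller subset of this size does

Answer: 3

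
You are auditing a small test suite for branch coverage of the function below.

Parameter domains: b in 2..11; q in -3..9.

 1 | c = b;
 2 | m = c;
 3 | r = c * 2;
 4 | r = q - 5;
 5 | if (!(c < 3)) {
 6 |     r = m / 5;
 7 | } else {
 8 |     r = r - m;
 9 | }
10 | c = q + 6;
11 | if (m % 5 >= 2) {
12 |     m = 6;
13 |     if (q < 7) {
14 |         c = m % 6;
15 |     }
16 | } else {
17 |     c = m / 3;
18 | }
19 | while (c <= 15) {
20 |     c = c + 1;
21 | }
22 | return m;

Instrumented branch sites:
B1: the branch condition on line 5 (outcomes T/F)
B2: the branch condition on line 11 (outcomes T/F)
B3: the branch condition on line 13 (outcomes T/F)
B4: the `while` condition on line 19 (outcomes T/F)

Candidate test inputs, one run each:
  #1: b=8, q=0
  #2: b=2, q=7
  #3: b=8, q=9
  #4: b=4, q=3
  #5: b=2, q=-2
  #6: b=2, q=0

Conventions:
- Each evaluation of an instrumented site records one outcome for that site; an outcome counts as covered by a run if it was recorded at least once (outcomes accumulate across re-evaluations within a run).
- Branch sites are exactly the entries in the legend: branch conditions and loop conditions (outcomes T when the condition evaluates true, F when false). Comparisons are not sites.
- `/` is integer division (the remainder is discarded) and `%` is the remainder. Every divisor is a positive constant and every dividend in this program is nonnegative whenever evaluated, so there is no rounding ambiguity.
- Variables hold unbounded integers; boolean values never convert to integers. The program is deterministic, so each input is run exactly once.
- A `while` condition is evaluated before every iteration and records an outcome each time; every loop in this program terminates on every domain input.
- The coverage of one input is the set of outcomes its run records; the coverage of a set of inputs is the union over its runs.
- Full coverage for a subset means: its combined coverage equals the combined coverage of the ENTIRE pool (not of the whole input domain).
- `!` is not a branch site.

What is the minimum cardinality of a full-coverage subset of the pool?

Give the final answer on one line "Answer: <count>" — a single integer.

#1 (b=8, q=0) -> B1->T, B2->T, B3->T, B4->T, B4->T, B4->T, B4->T, B4->T, B4->T, B4->T, B4->T, B4->T, B4->T, B4->T, ...; covered: B1=T, B2=T, B3=T, B4=T, B4=F
#2 (b=2, q=7) -> B1->F, B2->T, B3->F, B4->T, B4->T, B4->T, B4->F; covered: B1=F, B2=T, B3=F, B4=T, B4=F
#3 (b=8, q=9) -> B1->T, B2->T, B3->F, B4->T, B4->F; covered: B1=T, B2=T, B3=F, B4=T, B4=F
#4 (b=4, q=3) -> B1->T, B2->T, B3->T, B4->T, B4->T, B4->T, B4->T, B4->T, B4->T, B4->T, B4->T, B4->T, B4->T, B4->T, ...; covered: B1=T, B2=T, B3=T, B4=T, B4=F
#5 (b=2, q=-2) -> B1->F, B2->T, B3->T, B4->T, B4->T, B4->T, B4->T, B4->T, B4->T, B4->T, B4->T, B4->T, B4->T, B4->T, ...; covered: B1=F, B2=T, B3=T, B4=T, B4=F
#6 (b=2, q=0) -> B1->F, B2->T, B3->T, B4->T, B4->T, B4->T, B4->T, B4->T, B4->T, B4->T, B4->T, B4->T, B4->T, B4->T, ...; covered: B1=F, B2=T, B3=T, B4=T, B4=F
together the pool reaches 7 outcomes: B1=T, B1=F, B2=T, B3=T, B3=F, B4=T, B4=F
no size-1 subset reaches all 7 outcomes (best union: 5/7)
the canonical winner is {1, 2}: size 2, full 7-outcome coverage, earliest index list among size-2 covers

Answer: 2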